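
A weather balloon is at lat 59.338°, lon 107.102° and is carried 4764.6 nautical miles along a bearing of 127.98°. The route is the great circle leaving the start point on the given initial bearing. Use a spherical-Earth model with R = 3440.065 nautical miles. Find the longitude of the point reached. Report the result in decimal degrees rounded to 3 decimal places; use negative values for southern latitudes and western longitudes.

The arc subtends δ = 4764.6/3440.065 = 1.385032 rad at the centre.
With φ₁ = 59.338° = 1.035643 rad and θ = 127.98° = 2.233672 rad:
sin φ₂ = sin φ₁ cos δ + cos φ₁ sin δ cos θ = (0.860191)(0.184698) + (0.509973)(0.982795)(-0.615386) = -0.149555
φ₂ = asin(-0.149555) = -0.150119 rad = -8.601°.
Δλ = atan2( sin θ sin δ cos φ₁ , cos δ − sin φ₁ sin φ₂ ) = atan2(0.395058, 0.313344) = 0.900240 rad = 51.580°.
λ₂ = λ₁ + Δλ = 158.682°.

longitude 158.682°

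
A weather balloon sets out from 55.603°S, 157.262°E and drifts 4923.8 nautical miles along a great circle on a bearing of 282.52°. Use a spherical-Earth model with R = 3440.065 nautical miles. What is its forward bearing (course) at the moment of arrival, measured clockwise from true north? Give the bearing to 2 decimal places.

The arc subtends δ = 4923.8/3440.065 = 1.431310 rad at the centre.
Converting: φ₁ = -0.970455 rad, θ = 4.930904 rad.
Destination latitude: φ₂ = arcsin( sin φ₁ cos δ + cos φ₁ sin δ cos θ ) = arcsin(0.006552) = 0.375°.
For the longitude increment, Δλ = atan2( sin θ sin δ cos φ₁, cos δ − sin φ₁ sin φ₂ ) = atan2(-0.546134, 0.144440) = -75.186°.
λ₂ = 157.262° + -75.186° = 82.076°.
The forward bearing on arrival equals the back-azimuth from the destination plus 180°.
Back-azimuth from P₂ (0.38°, 82.08°) to P₁ (-55.60°, 157.26°), with Δλ' = λ₁ − λ₂ = 75.19°: atan2( sin Δλ' cos φ₁ , cos φ₂ sin φ₁ − sin φ₂ cos φ₁ cos Δλ' ) = 146.53°.
Final bearing = (146.53° + 180°) mod 360° = 326.53°.

final bearing 326.53°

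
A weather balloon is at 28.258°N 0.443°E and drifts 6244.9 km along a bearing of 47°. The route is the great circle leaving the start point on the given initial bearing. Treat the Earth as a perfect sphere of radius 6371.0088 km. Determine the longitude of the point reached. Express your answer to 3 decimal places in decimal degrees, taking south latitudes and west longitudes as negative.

The arc subtends δ = 6244.9/6371.0088 = 0.980206 rad at the centre.
With φ₁ = 28.258° = 0.493195 rad and θ = 47° = 0.820305 rad:
Applying the spherical law of cosines for sides, sin φ₂ = sin φ₁ cos δ + cos φ₁ sin δ cos θ = 0.762603, so φ₂ = 49.694°.
For the longitude increment, Δλ = atan2( sin θ sin δ cos φ₁, cos δ − sin φ₁ sin φ₂ ) = atan2(0.535076, 0.195803) = 69.901°.
Hence λ₂ = 0.443° + 69.901° = 70.344°.

longitude 70.344°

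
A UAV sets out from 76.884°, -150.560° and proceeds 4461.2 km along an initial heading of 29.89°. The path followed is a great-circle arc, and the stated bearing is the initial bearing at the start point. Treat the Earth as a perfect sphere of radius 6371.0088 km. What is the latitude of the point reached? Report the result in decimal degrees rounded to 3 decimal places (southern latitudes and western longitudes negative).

Central angle δ = d/R = 0.700234 rad.
Start latitude φ₁ = 1.341879 rad; initial bearing θ = 0.521679 rad.
Destination latitude: φ₂ = arcsin( sin φ₁ cos δ + cos φ₁ sin δ cos θ ) = arcsin(0.871520) = 60.636°.
Δλ = atan2( sin θ sin δ cos φ₁ , cos δ − sin φ₁ sin φ₂ ) = atan2(0.072871, -0.084093) = 2.427569 rad = 139.089°.
λ₂ = -150.560° + 139.089° = -11.471°.

latitude 60.636°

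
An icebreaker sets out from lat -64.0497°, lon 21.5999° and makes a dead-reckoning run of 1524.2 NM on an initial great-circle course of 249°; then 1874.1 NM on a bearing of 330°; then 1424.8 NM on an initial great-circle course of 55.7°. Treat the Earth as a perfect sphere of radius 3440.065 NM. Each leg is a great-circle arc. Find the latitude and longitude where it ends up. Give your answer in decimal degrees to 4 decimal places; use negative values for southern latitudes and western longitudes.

Apply the spherical direct solution leg by leg, carrying full precision between legs.
Leg 1: from (-64.0497°, 21.5999°), δ = 1524.2/3440.065 = 0.443073 rad, θ = 249° → φ = -61.5917°, λ = -35.6760°.
Leg 2: from (-61.5917°, -35.6760°), δ = 1874.1/3440.065 = 0.544786 rad, θ = 330° → φ = -32.5972°, λ = -53.5886°.
Leg 3: from (-32.5972°, -53.5886°), δ = 1424.8/3440.065 = 0.414178 rad, θ = 55.7° → φ = -17.5849°, λ = -33.1777°.

latitude -17.5849°, longitude -33.1777°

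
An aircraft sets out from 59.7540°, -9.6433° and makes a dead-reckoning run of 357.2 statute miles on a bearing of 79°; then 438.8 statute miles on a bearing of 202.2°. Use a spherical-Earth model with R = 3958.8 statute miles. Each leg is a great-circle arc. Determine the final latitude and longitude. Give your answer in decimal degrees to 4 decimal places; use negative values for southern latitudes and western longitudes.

latitude 54.3912°, longitude -3.4616°

Apply the spherical direct solution leg by leg, carrying full precision between legs.
Leg 1: from (59.7540°, -9.6433°), δ = 357.2/3958.8 = 0.090229 rad, θ = 79° → φ = 60.3446°, λ = 0.6547°.
Leg 2: from (60.3446°, 0.6547°), δ = 438.8/3958.8 = 0.110842 rad, θ = 202.2° → φ = 54.3912°, λ = -3.4616°.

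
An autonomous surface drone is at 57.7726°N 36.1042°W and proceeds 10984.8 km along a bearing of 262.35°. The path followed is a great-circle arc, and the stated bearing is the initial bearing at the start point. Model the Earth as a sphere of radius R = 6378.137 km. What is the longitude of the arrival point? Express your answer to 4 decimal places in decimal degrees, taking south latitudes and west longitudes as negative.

Angular distance δ = d/R = 10984.8 / 6378.137 = 1.722258 rad.
Start latitude φ₁ = 1.008322 rad; initial bearing θ = 4.578871 rad.
Applying the spherical law of cosines for sides, sin φ₂ = sin φ₁ cos δ + cos φ₁ sin δ cos θ = -0.197817, so φ₂ = -11.4093°.
For the longitude increment, Δλ = atan2( sin θ sin δ cos φ₁, cos δ − sin φ₁ sin φ₂ ) = atan2(-0.522484, 0.016457) = -88.1959°.
λ₂ = λ₁ + Δλ = -124.3001°.

longitude -124.3001°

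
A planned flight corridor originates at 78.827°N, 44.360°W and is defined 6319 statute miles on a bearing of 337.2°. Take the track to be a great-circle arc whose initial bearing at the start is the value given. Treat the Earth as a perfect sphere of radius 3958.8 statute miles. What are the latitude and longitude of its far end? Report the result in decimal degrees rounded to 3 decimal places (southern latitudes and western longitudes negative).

Central angle δ = d/R = 1.596191 rad.
Converting: φ₁ = 1.375791 rad, θ = 5.885250 rad.
sin φ₂ = sin φ₁ cos δ + cos φ₁ sin δ cos θ = (0.981047)(-0.025392) + (0.193772)(0.999678)(0.921863) = 0.153663
φ₂ = asin(0.153663) = 0.154275 rad = 8.839°.
Δλ = atan2( sin θ sin δ cos φ₁ , cos δ − sin φ₁ sin φ₂ ) = atan2(-0.075065, -0.176143) = -2.738737 rad = -156.918°.
λ₂ = -44.360° + -156.918° = -201.278°, normalized to (−180°, 180°] → 158.722°.

latitude 8.839°, longitude 158.722°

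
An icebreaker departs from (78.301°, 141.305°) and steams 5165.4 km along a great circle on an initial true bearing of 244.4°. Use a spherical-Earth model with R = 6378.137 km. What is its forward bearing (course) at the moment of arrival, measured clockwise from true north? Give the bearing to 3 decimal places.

Central angle δ = d/R = 0.809860 rad.
With φ₁ = 78.301° = 1.366610 rad and θ = 244.4° = 4.265585 rad:
Applying the spherical law of cosines for sides, sin φ₂ = sin φ₁ cos δ + cos φ₁ sin δ cos θ = 0.611825, so φ₂ = 37.722°.
Then Δλ = atan2(-0.132429, 0.090485) = -0.971387 rad, from sin θ sin δ cos φ₁ over cos δ − sin φ₁ sin φ₂.
λ₂ = λ₁ + Δλ = 85.649°.
The forward bearing on arrival equals the back-azimuth from the destination plus 180°.
Back-azimuth from P₂ (37.722°, 85.649°) to P₁ (78.301°, 141.305°), with Δλ' = λ₁ − λ₂ = 55.656°: atan2( sin Δλ' cos φ₁ , cos φ₂ sin φ₁ − sin φ₂ cos φ₁ cos Δλ' ) = 13.367°.
Final bearing = (13.367° + 180°) mod 360° = 193.367°.

final bearing 193.367°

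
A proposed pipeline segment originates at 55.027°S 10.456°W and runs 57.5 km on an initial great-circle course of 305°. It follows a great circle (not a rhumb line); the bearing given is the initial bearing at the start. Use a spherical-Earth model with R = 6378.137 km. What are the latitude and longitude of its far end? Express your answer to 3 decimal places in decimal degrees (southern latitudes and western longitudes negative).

The arc subtends δ = 57.5/6378.137 = 0.009015 rad at the centre.
Start latitude φ₁ = -0.960402 rad; initial bearing θ = 5.323254 rad.
sin φ₂ = sin φ₁ cos δ + cos φ₁ sin δ cos θ = (-0.819422)(0.999959) + (0.573190)(0.009015)(0.573576) = -0.816425
φ₂ = asin(-0.816425) = -0.955193 rad = -54.729°.
For the longitude increment, Δλ = atan2( sin θ sin δ cos φ₁, cos δ − sin φ₁ sin φ₂ ) = atan2(-0.004233, 0.330962) = -0.733°.
λ₂ = λ₁ + Δλ = -11.189°.

latitude -54.729°, longitude -11.189°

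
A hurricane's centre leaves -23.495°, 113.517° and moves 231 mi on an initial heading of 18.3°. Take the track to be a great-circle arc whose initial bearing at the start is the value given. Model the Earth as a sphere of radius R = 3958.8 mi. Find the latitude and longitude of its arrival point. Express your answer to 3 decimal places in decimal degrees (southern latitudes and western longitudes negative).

latitude -20.317°, longitude 114.636°

Central angle δ = d/R = 0.058351 rad.
With φ₁ = -23.495° = -0.410065 rad and θ = 18.3° = 0.319395 rad:
Applying the spherical law of cosines for sides, sin φ₂ = sin φ₁ cos δ + cos φ₁ sin δ cos θ = -0.347212, so φ₂ = -20.317°.
Then Δλ = atan2(0.016793, 0.859875) = 0.019527 rad, from sin θ sin δ cos φ₁ over cos δ − sin φ₁ sin φ₂.
λ₂ = 113.517° + 1.119° = 114.636°.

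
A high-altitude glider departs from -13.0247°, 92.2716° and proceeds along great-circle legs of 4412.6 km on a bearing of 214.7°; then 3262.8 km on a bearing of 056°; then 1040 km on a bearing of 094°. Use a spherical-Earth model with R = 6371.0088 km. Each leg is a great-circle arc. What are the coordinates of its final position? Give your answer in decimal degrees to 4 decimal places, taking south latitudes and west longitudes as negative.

Apply the spherical direct solution leg by leg, carrying full precision between legs.
Leg 1: from (-13.0247°, 92.2716°), δ = 4412.6/6371.0088 = 0.692606 rad, θ = 214.7° → φ = -43.2287°, λ = 62.3444°.
Leg 2: from (-43.2287°, 62.3444°), δ = 3262.8/6371.0088 = 0.512132 rad, θ = 56° → φ = -23.4143°, λ = 88.6216°.
Leg 3: from (-23.4143°, 88.6216°), δ = 1040/6371.0088 = 0.163239 rad, θ = 94° → φ = -23.7344°, λ = 98.8224°.

latitude -23.7344°, longitude 98.8224°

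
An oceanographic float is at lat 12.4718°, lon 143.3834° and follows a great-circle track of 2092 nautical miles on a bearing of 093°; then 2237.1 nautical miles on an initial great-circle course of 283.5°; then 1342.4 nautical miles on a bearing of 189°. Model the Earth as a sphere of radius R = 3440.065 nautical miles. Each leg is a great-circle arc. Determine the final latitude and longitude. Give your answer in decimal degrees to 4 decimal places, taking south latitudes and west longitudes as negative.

latitude -7.1687°, longitude 137.6418°

Apply the spherical direct solution leg by leg, carrying full precision between legs.
Leg 1: from (12.4718°, 143.3834°), δ = 2092/3440.065 = 0.608128 rad, θ = 93° → φ = 8.5137°, λ = 178.6166°.
Leg 2: from (8.5137°, 178.6166°), δ = 2237.1/3440.065 = 0.650307 rad, θ = 283.5° → φ = 14.9281°, λ = 141.0802°.
Leg 3: from (14.9281°, 141.0802°), δ = 1342.4/3440.065 = 0.390225 rad, θ = 189° → φ = -7.1687°, λ = 137.6418°.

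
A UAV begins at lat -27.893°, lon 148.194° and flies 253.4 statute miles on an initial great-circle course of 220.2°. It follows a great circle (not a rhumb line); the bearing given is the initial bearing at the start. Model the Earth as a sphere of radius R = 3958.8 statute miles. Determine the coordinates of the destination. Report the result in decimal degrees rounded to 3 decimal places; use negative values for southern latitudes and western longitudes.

latitude -30.667°, longitude 145.443°

The arc subtends δ = 253.4/3958.8 = 0.064009 rad at the centre.
With φ₁ = -27.893° = -0.486825 rad and θ = 220.2° = 3.843215 rad:
Destination latitude: φ₂ = arcsin( sin φ₁ cos δ + cos φ₁ sin δ cos θ ) = arcsin(-0.510044) = -30.667°.
Δλ = atan2( sin θ sin δ cos φ₁ , cos δ − sin φ₁ sin φ₂ ) = atan2(-0.036490, 0.759342) = -0.048018 rad = -2.751°.
Hence λ₂ = 148.194° + -2.751° = 145.443°.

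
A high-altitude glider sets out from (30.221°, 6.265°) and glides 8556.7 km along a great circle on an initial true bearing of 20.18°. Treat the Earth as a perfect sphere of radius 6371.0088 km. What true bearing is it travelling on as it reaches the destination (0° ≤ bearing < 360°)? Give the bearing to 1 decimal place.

final bearing 135.9°

δ = 8556.7/6371.0088 = 1.343068 rad (76.9521°).
With φ₁ = 30.221° = 0.527456 rad and θ = 20.18° = 0.352207 rad:
Destination latitude: φ₂ = arcsin( sin φ₁ cos δ + cos φ₁ sin δ cos θ ) = arcsin(0.903743) = 64.654°.
Then Δλ = atan2(0.290390, -0.229122) = 2.238804 rad, from sin θ sin δ cos φ₁ over cos δ − sin φ₁ sin φ₂.
Hence λ₂ = 6.265° + 128.274° = 134.539°.
The forward bearing on arrival equals the back-azimuth from the destination plus 180°.
Back-azimuth from P₂ (64.7°, 134.5°) to P₁ (30.2°, 6.3°), with Δλ' = λ₁ − λ₂ = -128.3°: atan2( sin Δλ' cos φ₁ , cos φ₂ sin φ₁ − sin φ₂ cos φ₁ cos Δλ' ) = 315.9°.
Final bearing = (315.9° + 180°) mod 360° = 135.9°.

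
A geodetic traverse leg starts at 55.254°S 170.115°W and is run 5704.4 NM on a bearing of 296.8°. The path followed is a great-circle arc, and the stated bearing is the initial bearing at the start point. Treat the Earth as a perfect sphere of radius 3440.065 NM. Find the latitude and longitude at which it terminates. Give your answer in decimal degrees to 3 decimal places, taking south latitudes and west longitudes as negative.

latitude 19.132°, longitude 119.638°

Central angle δ = d/R = 1.658224 rad.
With φ₁ = -55.254° = -0.964364 rad and θ = 296.8° = 5.180137 rad:
sin φ₂ = sin φ₁ cos δ + cos φ₁ sin δ cos θ = (-0.821687)(-0.087317) + (0.569939)(0.996181)(0.450878) = 0.327738
φ₂ = asin(0.327738) = 0.333909 rad = 19.132°.
Then Δλ = atan2(-0.506777, 0.181982) = -1.226041 rad, from sin θ sin δ cos φ₁ over cos δ − sin φ₁ sin φ₂.
λ₂ = -170.115° + -70.247° = -240.362°, normalized to (−180°, 180°] → 119.638°.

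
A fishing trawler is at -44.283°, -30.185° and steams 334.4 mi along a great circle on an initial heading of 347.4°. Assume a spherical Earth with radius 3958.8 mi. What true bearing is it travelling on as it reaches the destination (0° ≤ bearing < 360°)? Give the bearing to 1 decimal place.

δ = 334.4/3958.8 = 0.084470 rad (4.8398°).
Start latitude φ₁ = -0.772884 rad; initial bearing θ = 6.063274 rad.
Destination latitude: φ₂ = arcsin( sin φ₁ cos δ + cos φ₁ sin δ cos θ ) = arcsin(-0.636768) = -39.551°.
For the longitude increment, Δλ = atan2( sin θ sin δ cos φ₁, cos δ − sin φ₁ sin φ₂ ) = atan2(-0.013176, 0.551841) = -1.368°.
λ₂ = λ₁ + Δλ = -31.553°.
The forward bearing on arrival equals the back-azimuth from the destination plus 180°.
Back-azimuth from P₂ (-39.6°, -31.6°) to P₁ (-44.3°, -30.2°), with Δλ' = λ₁ − λ₂ = 1.4°: atan2( sin Δλ' cos φ₁ , cos φ₂ sin φ₁ − sin φ₂ cos φ₁ cos Δλ' ) = 168.3°.
Final bearing = (168.3° + 180°) mod 360° = 348.3°.

final bearing 348.3°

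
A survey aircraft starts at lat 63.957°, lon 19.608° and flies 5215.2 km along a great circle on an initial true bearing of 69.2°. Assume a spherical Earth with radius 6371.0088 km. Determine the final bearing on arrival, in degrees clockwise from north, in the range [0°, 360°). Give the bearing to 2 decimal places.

final bearing 143.24°

Central angle δ = d/R = 0.818583 rad.
With φ₁ = 63.957° = 1.116260 rad and θ = 69.2° = 1.207768 rad:
Applying the spherical law of cosines for sides, sin φ₂ = sin φ₁ cos δ + cos φ₁ sin δ cos θ = 0.727723, so φ₂ = 46.696°.
For the longitude increment, Δλ = atan2( sin θ sin δ cos φ₁, cos δ − sin φ₁ sin φ₂ ) = atan2(0.299688, 0.029423) = 84.393°.
λ₂ = λ₁ + Δλ = 104.001°.
The forward bearing on arrival equals the back-azimuth from the destination plus 180°.
Back-azimuth from P₂ (46.70°, 104.00°) to P₁ (63.96°, 19.61°), with Δλ' = λ₁ − λ₂ = -84.39°: atan2( sin Δλ' cos φ₁ , cos φ₂ sin φ₁ − sin φ₂ cos φ₁ cos Δλ' ) = 323.24°.
Final bearing = (323.24° + 180°) mod 360° = 143.24°.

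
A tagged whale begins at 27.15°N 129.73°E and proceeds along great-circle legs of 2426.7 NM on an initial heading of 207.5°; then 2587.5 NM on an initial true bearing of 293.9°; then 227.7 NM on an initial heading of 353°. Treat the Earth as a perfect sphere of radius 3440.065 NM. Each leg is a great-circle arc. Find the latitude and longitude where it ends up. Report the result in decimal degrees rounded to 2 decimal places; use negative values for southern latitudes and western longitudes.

latitude 12.57°, longitude 72.38°

Apply the spherical direct solution leg by leg, carrying full precision between legs.
Leg 1: from (27.15°, 129.73°), δ = 2426.7/3440.065 = 0.705423 rad, θ = 207.5° → φ = -9.46°, λ = 112.06°.
Leg 2: from (-9.46°, 112.06°), δ = 2587.5/3440.065 = 0.752166 rad, θ = 293.9° → φ = 8.80°, λ = 72.86°.
Leg 3: from (8.80°, 72.86°), δ = 227.7/3440.065 = 0.066191 rad, θ = 353° → φ = 12.57°, λ = 72.38°.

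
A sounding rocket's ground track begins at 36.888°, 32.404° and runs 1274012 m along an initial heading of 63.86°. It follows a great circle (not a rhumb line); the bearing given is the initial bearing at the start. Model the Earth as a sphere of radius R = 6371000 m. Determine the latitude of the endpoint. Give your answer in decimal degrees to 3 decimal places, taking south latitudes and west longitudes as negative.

latitude 41.169°

Angular distance δ = d/R = 1274012 / 6371000 = 0.199970 rad.
Start latitude φ₁ = 0.643817 rad; initial bearing θ = 1.114567 rad.
Applying the spherical law of cosines for sides, sin φ₂ = sin φ₁ cos δ + cos φ₁ sin δ cos θ = 0.658286, so φ₂ = 41.169°.
For the longitude increment, Δλ = atan2( sin θ sin δ cos φ₁, cos δ − sin φ₁ sin φ₂ ) = atan2(0.142625, 0.584935) = 13.703°.
λ₂ = 32.404° + 13.703° = 46.107°.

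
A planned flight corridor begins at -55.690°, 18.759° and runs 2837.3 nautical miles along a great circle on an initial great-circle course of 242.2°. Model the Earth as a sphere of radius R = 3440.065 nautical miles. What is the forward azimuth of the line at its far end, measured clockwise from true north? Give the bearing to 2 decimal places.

final bearing 310.65°

Angular distance δ = d/R = 2837.3 / 3440.065 = 0.824781 rad.
Start latitude φ₁ = -0.971974 rad; initial bearing θ = 4.227187 rad.
Destination latitude: φ₂ = arcsin( sin φ₁ cos δ + cos φ₁ sin δ cos θ ) = arcsin(-0.753686) = -48.911°.
Then Δλ = atan2(-0.366180, 0.056173) = -1.418579 rad, from sin θ sin δ cos φ₁ over cos δ − sin φ₁ sin φ₂.
λ₂ = λ₁ + Δλ = -62.520°.
The forward bearing on arrival equals the back-azimuth from the destination plus 180°.
Back-azimuth from P₂ (-48.91°, -62.52°) to P₁ (-55.69°, 18.76°), with Δλ' = λ₁ − λ₂ = 81.28°: atan2( sin Δλ' cos φ₁ , cos φ₂ sin φ₁ − sin φ₂ cos φ₁ cos Δλ' ) = 130.65°.
Final bearing = (130.65° + 180°) mod 360° = 310.65°.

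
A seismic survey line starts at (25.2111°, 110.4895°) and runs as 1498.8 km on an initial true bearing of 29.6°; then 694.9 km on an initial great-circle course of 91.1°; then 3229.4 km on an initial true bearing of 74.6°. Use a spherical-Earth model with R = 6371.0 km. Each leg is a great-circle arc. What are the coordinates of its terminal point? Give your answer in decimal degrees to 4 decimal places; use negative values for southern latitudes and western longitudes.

latitude 38.4434°, longitude 163.2050°

Apply the spherical direct solution leg by leg, carrying full precision between legs.
Leg 1: from (25.2111°, 110.4895°), δ = 1498.8/6371 = 0.235253 rad, θ = 29.6° → φ = 36.6972°, λ = 118.7453°.
Leg 2: from (36.6972°, 118.7453°), δ = 694.9/6371 = 0.109072 rad, θ = 91.1° → φ = 36.3246°, λ = 126.5089°.
Leg 3: from (36.3246°, 126.5089°), δ = 3229.4/6371 = 0.506891 rad, θ = 74.6° → φ = 38.4434°, λ = 163.2050°.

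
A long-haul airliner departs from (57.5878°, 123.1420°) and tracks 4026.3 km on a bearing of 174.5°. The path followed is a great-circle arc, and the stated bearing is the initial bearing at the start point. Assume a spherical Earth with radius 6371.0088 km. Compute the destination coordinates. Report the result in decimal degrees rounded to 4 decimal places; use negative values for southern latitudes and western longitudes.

latitude 21.4682°, longitude 126.6301°

The arc subtends δ = 4026.3/6371.0088 = 0.631972 rad at the centre.
Converting: φ₁ = 1.005097 rad, θ = 3.045600 rad.
Applying the spherical law of cosines for sides, sin φ₂ = sin φ₁ cos δ + cos φ₁ sin δ cos θ = 0.365985, so φ₂ = 21.4682°.
For the longitude increment, Δλ = atan2( sin θ sin δ cos φ₁, cos δ − sin φ₁ sin φ₂ ) = atan2(0.030349, 0.497895) = 3.4881°.
Hence λ₂ = 123.1420° + 3.4881° = 126.6301°.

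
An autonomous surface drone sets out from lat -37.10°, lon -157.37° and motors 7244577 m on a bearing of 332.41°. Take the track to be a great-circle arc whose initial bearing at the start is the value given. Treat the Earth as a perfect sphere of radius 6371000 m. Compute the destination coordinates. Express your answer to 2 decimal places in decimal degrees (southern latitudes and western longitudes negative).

latitude 22.83°, longitude 175.50°

The arc subtends δ = 7244577/6371000 = 1.137118 rad at the centre.
With φ₁ = -37.10° = -0.647517 rad and θ = 332.41° = 5.801649 rad:
Applying the spherical law of cosines for sides, sin φ₂ = sin φ₁ cos δ + cos φ₁ sin δ cos θ = 0.387972, so φ₂ = 22.83°.
For the longitude increment, Δλ = atan2( sin θ sin δ cos φ₁, cos δ − sin φ₁ sin φ₂ ) = atan2(-0.335198, 0.654239) = -27.13°.
λ₂ = -157.37° + -27.13° = -184.50°, normalized to (−180°, 180°] → 175.50°.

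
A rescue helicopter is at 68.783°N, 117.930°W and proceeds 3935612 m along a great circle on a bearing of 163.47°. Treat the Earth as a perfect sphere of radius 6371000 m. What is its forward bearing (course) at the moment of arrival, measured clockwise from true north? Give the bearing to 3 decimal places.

final bearing 172.867°

Angular distance δ = d/R = 3935612 / 6371000 = 0.617739 rad.
Start latitude φ₁ = 1.200490 rad; initial bearing θ = 2.853090 rad.
Applying the spherical law of cosines for sides, sin φ₂ = sin φ₁ cos δ + cos φ₁ sin δ cos θ = 0.558986, so φ₂ = 33.986°.
For the longitude increment, Δλ = atan2( sin θ sin δ cos φ₁, cos δ − sin φ₁ sin φ₂ ) = atan2(0.059638, 0.294094) = 11.463°.
Hence λ₂ = -117.930° + 11.463° = -106.467°.
The forward bearing on arrival equals the back-azimuth from the destination plus 180°.
Back-azimuth from P₂ (33.986°, -106.467°) to P₁ (68.783°, -117.930°), with Δλ' = λ₁ − λ₂ = -11.463°: atan2( sin Δλ' cos φ₁ , cos φ₂ sin φ₁ − sin φ₂ cos φ₁ cos Δλ' ) = 352.867°.
Final bearing = (352.867° + 180°) mod 360° = 172.867°.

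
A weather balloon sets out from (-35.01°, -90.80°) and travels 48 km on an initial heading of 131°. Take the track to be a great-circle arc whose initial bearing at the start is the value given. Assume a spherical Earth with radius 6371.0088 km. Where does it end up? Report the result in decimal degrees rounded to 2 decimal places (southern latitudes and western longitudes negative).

Central angle δ = d/R = 0.007534 rad.
Start latitude φ₁ = -0.611040 rad; initial bearing θ = 2.286381 rad.
sin φ₂ = sin φ₁ cos δ + cos φ₁ sin δ cos θ = (-0.573719)(0.999972) + (0.819052)(0.007534)(-0.656059) = -0.577752
φ₂ = asin(-0.577752) = -0.615971 rad = -35.29°.
Then Δλ = atan2(0.004657, 0.668504) = 0.006966 rad, from sin θ sin δ cos φ₁ over cos δ − sin φ₁ sin φ₂.
λ₂ = -90.80° + 0.40° = -90.40°.

latitude -35.29°, longitude -90.40°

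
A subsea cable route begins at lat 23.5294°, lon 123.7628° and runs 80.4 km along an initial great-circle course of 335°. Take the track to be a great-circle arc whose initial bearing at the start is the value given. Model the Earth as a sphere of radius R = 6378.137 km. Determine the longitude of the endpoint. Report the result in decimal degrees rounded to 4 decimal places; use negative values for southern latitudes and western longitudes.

longitude 123.4282°

The arc subtends δ = 80.4/6378.137 = 0.012606 rad at the centre.
Start latitude φ₁ = 0.410666 rad; initial bearing θ = 5.846853 rad.
Destination latitude: φ₂ = arcsin( sin φ₁ cos δ + cos φ₁ sin δ cos θ ) = arcsin(0.409662) = 24.1836°.
Then Δλ = atan2(-0.004884, 0.836375) = -0.005840 rad, from sin θ sin δ cos φ₁ over cos δ − sin φ₁ sin φ₂.
λ₂ = λ₁ + Δλ = 123.4282°.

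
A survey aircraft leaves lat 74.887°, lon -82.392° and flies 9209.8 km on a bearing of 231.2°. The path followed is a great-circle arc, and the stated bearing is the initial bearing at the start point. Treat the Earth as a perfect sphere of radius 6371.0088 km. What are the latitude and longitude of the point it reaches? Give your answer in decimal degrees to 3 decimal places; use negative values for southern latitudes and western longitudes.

latitude -2.380°, longitude -133.098°

The arc subtends δ = 9209.8/6371.0088 = 1.445580 rad at the centre.
Start latitude φ₁ = 1.307025 rad; initial bearing θ = 4.035201 rad.
sin φ₂ = sin φ₁ cos δ + cos φ₁ sin δ cos θ = (0.965413)(0.124890) + (0.260724)(0.992171)(-0.626604) = -0.041521
φ₂ = asin(-0.041521) = -0.041533 rad = -2.380°.
For the longitude increment, Δλ = atan2( sin θ sin δ cos φ₁, cos δ − sin φ₁ sin φ₂ ) = atan2(-0.201601, 0.164975) = -50.706°.
λ₂ = λ₁ + Δλ = -133.098°.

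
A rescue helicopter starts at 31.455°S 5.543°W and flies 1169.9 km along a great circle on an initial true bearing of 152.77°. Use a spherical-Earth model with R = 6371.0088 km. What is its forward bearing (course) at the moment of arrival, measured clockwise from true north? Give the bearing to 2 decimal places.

final bearing 149.03°

The arc subtends δ = 1169.9/6371.0088 = 0.183629 rad at the centre.
Start latitude φ₁ = -0.548993 rad; initial bearing θ = 2.666339 rad.
sin φ₂ = sin φ₁ cos δ + cos φ₁ sin δ cos θ = (-0.521829)(0.983188) + (0.853050)(0.182598)(-0.889177) = -0.651559
φ₂ = asin(-0.651559) = -0.709637 rad = -40.659°.
Then Δλ = atan2(0.071273, 0.643185) = 0.110362 rad, from sin θ sin δ cos φ₁ over cos δ − sin φ₁ sin φ₂.
λ₂ = λ₁ + Δλ = 0.780°.
The forward bearing on arrival equals the back-azimuth from the destination plus 180°.
Back-azimuth from P₂ (-40.66°, 0.78°) to P₁ (-31.45°, -5.54°), with Δλ' = λ₁ − λ₂ = -6.32°: atan2( sin Δλ' cos φ₁ , cos φ₂ sin φ₁ − sin φ₂ cos φ₁ cos Δλ' ) = 329.03°.
Final bearing = (329.03° + 180°) mod 360° = 149.03°.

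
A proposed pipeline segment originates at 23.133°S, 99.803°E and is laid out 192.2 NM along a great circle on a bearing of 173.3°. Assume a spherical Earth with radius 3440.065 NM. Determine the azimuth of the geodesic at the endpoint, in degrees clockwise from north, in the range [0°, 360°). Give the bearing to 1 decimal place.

final bearing 173.1°

Angular distance δ = d/R = 192.2 / 3440.065 = 0.055871 rad.
With φ₁ = -23.133° = -0.403747 rad and θ = 173.3° = 3.024656 rad:
Destination latitude: φ₂ = arcsin( sin φ₁ cos δ + cos φ₁ sin δ cos θ ) = arcsin(-0.443255) = -26.312°.
For the longitude increment, Δλ = atan2( sin θ sin δ cos φ₁, cos δ − sin φ₁ sin φ₂ ) = atan2(0.005991, 0.824299) = 0.416°.
λ₂ = 99.803° + 0.416° = 100.219°.
The forward bearing on arrival equals the back-azimuth from the destination plus 180°.
Back-azimuth from P₂ (-26.3°, 100.2°) to P₁ (-23.1°, 99.8°), with Δλ' = λ₁ − λ₂ = -0.4°: atan2( sin Δλ' cos φ₁ , cos φ₂ sin φ₁ − sin φ₂ cos φ₁ cos Δλ' ) = 353.1°.
Final bearing = (353.1° + 180°) mod 360° = 173.1°.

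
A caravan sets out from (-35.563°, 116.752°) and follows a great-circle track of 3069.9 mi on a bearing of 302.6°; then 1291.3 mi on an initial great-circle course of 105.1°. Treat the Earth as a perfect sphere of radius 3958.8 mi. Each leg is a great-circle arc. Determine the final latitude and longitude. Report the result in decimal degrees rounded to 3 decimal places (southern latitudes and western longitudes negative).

Apply the spherical direct solution leg by leg, carrying full precision between legs.
Leg 1: from (-35.563°, 116.752°), δ = 3069.9/3958.8 = 0.775462 rad, θ = 302.6° → φ = -6.229°, λ = 80.363°.
Leg 2: from (-6.229°, 80.363°), δ = 1291.3/3958.8 = 0.326185 rad, θ = 105.1° → φ = -10.706°, λ = 98.715°.

latitude -10.706°, longitude 98.715°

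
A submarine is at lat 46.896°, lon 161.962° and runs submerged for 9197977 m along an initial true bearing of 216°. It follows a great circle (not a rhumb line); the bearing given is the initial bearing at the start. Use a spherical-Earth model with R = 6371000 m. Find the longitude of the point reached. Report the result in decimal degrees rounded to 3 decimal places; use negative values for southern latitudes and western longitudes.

The arc subtends δ = 9197977/6371000 = 1.443726 rad at the centre.
Converting: φ₁ = 0.818490 rad, θ = 3.769911 rad.
sin φ₂ = sin φ₁ cos δ + cos φ₁ sin δ cos θ = (0.730115)(0.126729) + (0.683325)(0.991937)(-0.809017) = -0.455838
φ₂ = asin(-0.455838) = -0.473313 rad = -27.119°.
Δλ = atan2( sin θ sin δ cos φ₁ , cos δ − sin φ₁ sin φ₂ ) = atan2(-0.398410, 0.459543) = -0.714264 rad = -40.924°.
Hence λ₂ = 161.962° + -40.924° = 121.038°.

longitude 121.038°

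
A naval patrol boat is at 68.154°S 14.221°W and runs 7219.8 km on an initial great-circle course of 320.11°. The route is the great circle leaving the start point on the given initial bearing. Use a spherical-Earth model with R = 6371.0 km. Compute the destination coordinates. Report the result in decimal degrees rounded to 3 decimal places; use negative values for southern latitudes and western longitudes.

Angular distance δ = d/R = 7219.8 / 6371 = 1.133229 rad.
Start latitude φ₁ = -1.189512 rad; initial bearing θ = 5.586973 rad.
sin φ₂ = sin φ₁ cos δ + cos φ₁ sin δ cos θ = (-0.928187)(0.423738) + (0.372113)(0.905785)(0.767277) = -0.134694
φ₂ = asin(-0.134694) = -0.135104 rad = -7.741°.
For the longitude increment, Δλ = atan2( sin θ sin δ cos φ₁, cos δ − sin φ₁ sin φ₂ ) = atan2(-0.216158, 0.298717) = -35.890°.
Hence λ₂ = -14.221° + -35.890° = -50.111°.

latitude -7.741°, longitude -50.111°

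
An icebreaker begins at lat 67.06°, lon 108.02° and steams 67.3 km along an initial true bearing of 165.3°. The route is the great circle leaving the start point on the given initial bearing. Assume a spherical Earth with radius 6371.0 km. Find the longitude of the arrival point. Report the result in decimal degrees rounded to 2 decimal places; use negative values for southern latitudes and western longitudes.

longitude 108.40°

δ = 67.3/6371 = 0.010563 rad (0.6052°).
Converting: φ₁ = 1.170418 rad, θ = 2.885029 rad.
sin φ₂ = sin φ₁ cos δ + cos φ₁ sin δ cos θ = (0.920914)(0.999944) + (0.389767)(0.010563)(-0.967268) = 0.916880
φ₂ = asin(0.916880) = 1.160192 rad = 66.47°.
Δλ = atan2( sin θ sin δ cos φ₁ , cos δ − sin φ₁ sin φ₂ ) = atan2(0.001045, 0.155577) = 0.006715 rad = 0.38°.
λ₂ = 108.02° + 0.38° = 108.40°.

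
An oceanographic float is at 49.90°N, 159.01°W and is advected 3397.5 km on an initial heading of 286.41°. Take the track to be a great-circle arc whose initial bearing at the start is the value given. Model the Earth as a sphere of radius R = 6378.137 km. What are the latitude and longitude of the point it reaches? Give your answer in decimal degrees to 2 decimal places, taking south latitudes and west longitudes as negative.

latitude 48.71°, longitude 153.41°

Central angle δ = d/R = 0.532679 rad.
Start latitude φ₁ = 0.870919 rad; initial bearing θ = 4.998798 rad.
Applying the spherical law of cosines for sides, sin φ₂ = sin φ₁ cos δ + cos φ₁ sin δ cos θ = 0.751354, so φ₂ = 48.71°.
For the longitude increment, Δλ = atan2( sin θ sin δ cos φ₁, cos δ − sin φ₁ sin φ₂ ) = atan2(-0.313789, 0.286723) = -47.58°.
λ₂ = -159.01° + -47.58° = -206.59°, normalized to (−180°, 180°] → 153.41°.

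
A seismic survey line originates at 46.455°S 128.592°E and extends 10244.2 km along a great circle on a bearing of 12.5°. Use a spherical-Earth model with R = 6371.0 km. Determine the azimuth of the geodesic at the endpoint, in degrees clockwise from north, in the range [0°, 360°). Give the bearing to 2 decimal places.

final bearing 12.04°

Central angle δ = d/R = 1.607942 rad.
Start latitude φ₁ = -0.810793 rad; initial bearing θ = 0.218166 rad.
sin φ₂ = sin φ₁ cos δ + cos φ₁ sin δ cos θ = (-0.724834)(-0.037137) + (0.688924)(0.999310)(0.976296) = 0.699048
φ₂ = asin(0.699048) = 0.774066 rad = 44.351°.
For the longitude increment, Δλ = atan2( sin θ sin δ cos φ₁, cos δ − sin φ₁ sin φ₂ ) = atan2(0.149008, 0.469556) = 17.606°.
λ₂ = 128.592° + 17.606° = 146.198°.
The forward bearing on arrival equals the back-azimuth from the destination plus 180°.
Back-azimuth from P₂ (44.35°, 146.20°) to P₁ (-46.45°, 128.59°), with Δλ' = λ₁ − λ₂ = -17.61°: atan2( sin Δλ' cos φ₁ , cos φ₂ sin φ₁ − sin φ₂ cos φ₁ cos Δλ' ) = 192.04°.
Final bearing = (192.04° + 180°) mod 360° = 12.04°.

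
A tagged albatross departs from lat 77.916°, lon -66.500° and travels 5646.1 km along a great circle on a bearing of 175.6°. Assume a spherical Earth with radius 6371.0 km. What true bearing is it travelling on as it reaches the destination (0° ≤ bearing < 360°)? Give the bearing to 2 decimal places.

The arc subtends δ = 5646.1/6371 = 0.886219 rad at the centre.
Start latitude φ₁ = 1.359891 rad; initial bearing θ = 3.064798 rad.
Applying the spherical law of cosines for sides, sin φ₂ = sin φ₁ cos δ + cos φ₁ sin δ cos θ = 0.456635, so φ₂ = 27.170°.
Δλ = atan2( sin θ sin δ cos φ₁ , cos δ − sin φ₁ sin φ₂ ) = atan2(0.012442, 0.185829) = 0.066855 rad = 3.830°.
Hence λ₂ = -66.500° + 3.830° = -62.670°.
The forward bearing on arrival equals the back-azimuth from the destination plus 180°.
Back-azimuth from P₂ (27.17°, -62.67°) to P₁ (77.92°, -66.50°), with Δλ' = λ₁ − λ₂ = -3.83°: atan2( sin Δλ' cos φ₁ , cos φ₂ sin φ₁ − sin φ₂ cos φ₁ cos Δλ' ) = 358.97°.
Final bearing = (358.97° + 180°) mod 360° = 178.97°.

final bearing 178.97°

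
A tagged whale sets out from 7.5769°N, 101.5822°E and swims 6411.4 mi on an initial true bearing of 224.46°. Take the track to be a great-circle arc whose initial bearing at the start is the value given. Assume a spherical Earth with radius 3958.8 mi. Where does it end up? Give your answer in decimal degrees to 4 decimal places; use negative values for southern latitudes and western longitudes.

Central angle δ = d/R = 1.619531 rad.
With φ₁ = 7.5769° = 0.132242 rad and θ = 224.46° = 3.917566 rad:
sin φ₂ = sin φ₁ cos δ + cos φ₁ sin δ cos θ = (0.131857)(-0.048716) + (0.991269)(0.998813)(-0.713740) = -0.713091
φ₂ = asin(-0.713091) = -0.793898 rad = -45.4870°.
For the longitude increment, Δλ = atan2( sin θ sin δ cos φ₁, cos δ − sin φ₁ sin φ₂ ) = atan2(-0.693471, 0.045310) = -86.2617°.
λ₂ = λ₁ + Δλ = 15.3205°.

latitude -45.4870°, longitude 15.3205°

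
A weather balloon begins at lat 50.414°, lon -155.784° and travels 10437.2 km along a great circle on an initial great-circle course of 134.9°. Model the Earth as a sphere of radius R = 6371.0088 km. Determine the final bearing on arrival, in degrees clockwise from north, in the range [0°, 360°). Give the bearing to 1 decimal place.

The arc subtends δ = 10437.2/6371.0088 = 1.638233 rad at the centre.
Converting: φ₁ = 0.879890 rad, θ = 2.354449 rad.
Destination latitude: φ₂ = arcsin( sin φ₁ cos δ + cos φ₁ sin δ cos θ ) = arcsin(-0.500716) = -30.047°.
For the longitude increment, Δλ = atan2( sin θ sin δ cos φ₁, cos δ − sin φ₁ sin φ₂ ) = atan2(0.450353, 0.318501) = 54.731°.
λ₂ = -155.784° + 54.731° = -101.053°.
The forward bearing on arrival equals the back-azimuth from the destination plus 180°.
Back-azimuth from P₂ (-30.0°, -101.1°) to P₁ (50.4°, -155.8°), with Δλ' = λ₁ − λ₂ = -54.7°: atan2( sin Δλ' cos φ₁ , cos φ₂ sin φ₁ − sin φ₂ cos φ₁ cos Δλ' ) = 328.6°.
Final bearing = (328.6° + 180°) mod 360° = 148.6°.

final bearing 148.6°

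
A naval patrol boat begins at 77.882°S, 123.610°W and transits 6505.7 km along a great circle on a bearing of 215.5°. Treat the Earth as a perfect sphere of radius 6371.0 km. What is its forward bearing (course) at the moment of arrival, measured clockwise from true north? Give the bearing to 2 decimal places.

final bearing 350.70°

Central angle δ = d/R = 1.021143 rad.
With φ₁ = -77.882° = -1.359297 rad and θ = 215.5° = 3.761185 rad:
Destination latitude: φ₂ = arcsin( sin φ₁ cos δ + cos φ₁ sin δ cos θ ) = arcsin(-0.656482) = -41.032°.
Then Δλ = atan2(-0.103949, -0.119462) = -2.425523 rad, from sin θ sin δ cos φ₁ over cos δ − sin φ₁ sin φ₂.
λ₂ = -123.610° + -138.972° = -262.582°, normalized to (−180°, 180°] → 97.418°.
The forward bearing on arrival equals the back-azimuth from the destination plus 180°.
Back-azimuth from P₂ (-41.03°, 97.42°) to P₁ (-77.88°, -123.61°), with Δλ' = λ₁ − λ₂ = -221.03°: atan2( sin Δλ' cos φ₁ , cos φ₂ sin φ₁ − sin φ₂ cos φ₁ cos Δλ' ) = 170.70°.
Final bearing = (170.70° + 180°) mod 360° = 350.70°.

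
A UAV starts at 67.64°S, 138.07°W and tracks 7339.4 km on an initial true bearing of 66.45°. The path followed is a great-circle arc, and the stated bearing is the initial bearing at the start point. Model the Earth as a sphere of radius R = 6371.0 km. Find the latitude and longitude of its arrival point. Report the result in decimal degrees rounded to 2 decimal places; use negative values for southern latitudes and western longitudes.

latitude -13.72°, longitude -78.52°

Angular distance δ = d/R = 7339.4 / 6371 = 1.152001 rad.
With φ₁ = -67.64° = -1.180541 rad and θ = 66.45° = 1.159771 rad:
Applying the spherical law of cosines for sides, sin φ₂ = sin φ₁ cos δ + cos φ₁ sin δ cos θ = -0.237221, so φ₂ = -13.72°.
Then Δλ = atan2(0.318602, 0.187275) = 1.039394 rad, from sin θ sin δ cos φ₁ over cos δ − sin φ₁ sin φ₂.
Hence λ₂ = -138.07° + 59.55° = -78.52°.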